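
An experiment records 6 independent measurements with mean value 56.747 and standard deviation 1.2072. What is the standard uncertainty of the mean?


The standard uncertainty for Type A evaluation is u = s / sqrt(n).
u = 1.2072 / sqrt(6)
u = 1.2072 / 2.4495
u = 0.4928

0.4928


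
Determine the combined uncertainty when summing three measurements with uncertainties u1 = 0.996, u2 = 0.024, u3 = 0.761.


For a sum of independent quantities, uc = sqrt(u1^2 + u2^2 + u3^2).
uc = sqrt(0.996^2 + 0.024^2 + 0.761^2)
uc = sqrt(0.992016 + 0.000576 + 0.579121)
uc = 1.2537

1.2537


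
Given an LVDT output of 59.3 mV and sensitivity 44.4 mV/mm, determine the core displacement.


Displacement = Vout / sensitivity.
d = 59.3 / 44.4
d = 1.336 mm

1.336 mm


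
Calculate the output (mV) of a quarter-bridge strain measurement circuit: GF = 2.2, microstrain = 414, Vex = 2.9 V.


Quarter bridge output: Vout = (GF * epsilon * Vex) / 4.
Vout = (2.2 * 414e-6 * 2.9) / 4
Vout = 0.00264132 / 4 V
Vout = 0.00066033 V = 0.6603 mV

0.6603 mV


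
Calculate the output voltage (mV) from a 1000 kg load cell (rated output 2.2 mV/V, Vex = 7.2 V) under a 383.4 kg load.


Vout = rated_output * Vex * (load / capacity).
Vout = 2.2 * 7.2 * (383.4 / 1000)
Vout = 2.2 * 7.2 * 0.3834
Vout = 6.073 mV

6.073 mV


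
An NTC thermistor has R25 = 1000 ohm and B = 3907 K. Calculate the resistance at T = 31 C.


NTC thermistor equation: Rt = R25 * exp(B * (1/T - 1/T25)).
T in Kelvin: 304.15 K, T25 = 298.15 K
1/T - 1/T25 = 1/304.15 - 1/298.15 = -6.617e-05
B * (1/T - 1/T25) = 3907 * -6.617e-05 = -0.2585
Rt = 1000 * exp(-0.2585) = 772.2 ohm

772.2 ohm


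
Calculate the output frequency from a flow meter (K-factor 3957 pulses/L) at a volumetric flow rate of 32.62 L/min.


Frequency = K * Q / 60 (converting L/min to L/s).
f = 3957 * 32.62 / 60
f = 129077.34 / 60
f = 2151.29 Hz

2151.29 Hz


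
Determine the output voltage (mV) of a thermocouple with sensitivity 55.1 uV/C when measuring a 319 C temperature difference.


The thermocouple output V = sensitivity * dT.
V = 55.1 uV/C * 319 C
V = 17576.9 uV
V = 17.577 mV

17.577 mV


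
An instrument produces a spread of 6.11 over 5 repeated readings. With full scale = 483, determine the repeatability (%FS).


Repeatability = (spread / full scale) * 100%.
R = (6.11 / 483) * 100
R = 1.265 %FS

1.265 %FS


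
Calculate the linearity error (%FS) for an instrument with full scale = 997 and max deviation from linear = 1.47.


Linearity error = (max deviation / full scale) * 100%.
Linearity = (1.47 / 997) * 100
Linearity = 0.147 %FS

0.147 %FS


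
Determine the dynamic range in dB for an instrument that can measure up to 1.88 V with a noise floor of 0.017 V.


Dynamic range = 20 * log10(Vmax / Vnoise).
DR = 20 * log10(1.88 / 0.017)
DR = 20 * log10(110.59)
DR = 40.87 dB

40.87 dB


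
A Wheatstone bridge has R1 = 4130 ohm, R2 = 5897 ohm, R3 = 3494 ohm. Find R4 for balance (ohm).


At balance: R1*R4 = R2*R3, so R4 = R2*R3/R1.
R4 = 5897 * 3494 / 4130
R4 = 20604118 / 4130
R4 = 4988.89 ohm

4988.89 ohm


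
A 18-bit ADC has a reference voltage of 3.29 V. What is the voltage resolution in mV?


The resolution (LSB) of an ADC is Vref / 2^n.
LSB = 3.29 / 2^18
LSB = 3.29 / 262144
LSB = 1.255e-05 V = 0.01255035 mV

0.01255035 mV


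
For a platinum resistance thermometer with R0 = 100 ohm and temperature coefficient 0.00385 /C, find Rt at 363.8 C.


The RTD equation: Rt = R0 * (1 + alpha * T).
Rt = 100 * (1 + 0.00385 * 363.8)
Rt = 100 * (1 + 1.40063)
Rt = 100 * 2.40063
Rt = 240.063 ohm

240.063 ohm


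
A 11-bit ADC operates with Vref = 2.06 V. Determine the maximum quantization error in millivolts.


The maximum quantization error is +/- LSB/2.
LSB = Vref / 2^n = 2.06 / 2048 = 0.00100586 V
Max error = LSB / 2 = 0.00100586 / 2 = 0.00050293 V
Max error = 0.5029 mV

0.5029 mV


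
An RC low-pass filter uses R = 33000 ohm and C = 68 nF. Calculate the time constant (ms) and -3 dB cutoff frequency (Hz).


Time constant: tau = R * C.
tau = 33000 * 6.80e-08 = 0.002244 s
tau = 2.244 ms
Cutoff frequency: fc = 1 / (2*pi*R*C).
fc = 1 / (2*pi*0.002244) = 70.92 Hz

tau = 2.244 ms, fc = 70.92 Hz


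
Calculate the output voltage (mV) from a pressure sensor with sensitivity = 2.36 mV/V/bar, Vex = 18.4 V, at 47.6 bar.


Output = sensitivity * Vex * P.
Vout = 2.36 * 18.4 * 47.6
Vout = 43.424 * 47.6
Vout = 2066.98 mV

2066.98 mV


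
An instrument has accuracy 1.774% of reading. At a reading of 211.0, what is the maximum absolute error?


Absolute error = (accuracy% / 100) * reading.
Error = (1.774 / 100) * 211.0
Error = 0.01774 * 211.0
Error = 3.7431

3.7431


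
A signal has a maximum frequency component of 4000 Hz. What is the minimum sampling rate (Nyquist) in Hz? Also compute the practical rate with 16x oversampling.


By Nyquist theorem, fs_min = 2 * fmax.
fs_min = 2 * 4000 = 8000 Hz
Practical rate = 16 * fs_min = 16 * 8000 = 128000 Hz

fs_min = 8000 Hz, fs_practical = 128000 Hz


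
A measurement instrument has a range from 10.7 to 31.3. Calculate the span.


Span = upper range - lower range.
Span = 31.3 - (10.7)
Span = 20.6

20.6


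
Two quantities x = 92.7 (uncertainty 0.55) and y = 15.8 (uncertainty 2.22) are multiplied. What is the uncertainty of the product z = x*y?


For a product z = x*y, the relative uncertainty is:
uz/z = sqrt((ux/x)^2 + (uy/y)^2)
Relative uncertainties: ux/x = 0.55/92.7 = 0.005933
uy/y = 2.22/15.8 = 0.140506
z = 92.7 * 15.8 = 1464.7
uz = 1464.7 * sqrt(0.005933^2 + 0.140506^2) = 205.977

205.977


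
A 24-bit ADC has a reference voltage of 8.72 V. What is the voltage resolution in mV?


The resolution (LSB) of an ADC is Vref / 2^n.
LSB = 8.72 / 2^24
LSB = 8.72 / 16777216
LSB = 5.2e-07 V = 0.00051975 mV

0.00051975 mV


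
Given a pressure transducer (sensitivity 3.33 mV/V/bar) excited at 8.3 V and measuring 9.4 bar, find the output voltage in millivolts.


Output = sensitivity * Vex * P.
Vout = 3.33 * 8.3 * 9.4
Vout = 27.639 * 9.4
Vout = 259.81 mV

259.81 mV


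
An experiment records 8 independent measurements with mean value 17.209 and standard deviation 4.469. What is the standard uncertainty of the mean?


The standard uncertainty for Type A evaluation is u = s / sqrt(n).
u = 4.469 / sqrt(8)
u = 4.469 / 2.8284
u = 1.58

1.58


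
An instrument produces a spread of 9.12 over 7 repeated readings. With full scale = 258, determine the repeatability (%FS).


Repeatability = (spread / full scale) * 100%.
R = (9.12 / 258) * 100
R = 3.535 %FS

3.535 %FS


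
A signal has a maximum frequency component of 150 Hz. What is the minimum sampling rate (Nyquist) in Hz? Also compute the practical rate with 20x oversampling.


By Nyquist theorem, fs_min = 2 * fmax.
fs_min = 2 * 150 = 300 Hz
Practical rate = 20 * fs_min = 20 * 300 = 6000 Hz

fs_min = 300 Hz, fs_practical = 6000 Hz


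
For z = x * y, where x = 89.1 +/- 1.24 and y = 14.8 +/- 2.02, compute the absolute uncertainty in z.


For a product z = x*y, the relative uncertainty is:
uz/z = sqrt((ux/x)^2 + (uy/y)^2)
Relative uncertainties: ux/x = 1.24/89.1 = 0.013917
uy/y = 2.02/14.8 = 0.136486
z = 89.1 * 14.8 = 1318.7
uz = 1318.7 * sqrt(0.013917^2 + 0.136486^2) = 180.915

180.915


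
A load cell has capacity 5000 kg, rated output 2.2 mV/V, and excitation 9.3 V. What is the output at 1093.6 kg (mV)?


Vout = rated_output * Vex * (load / capacity).
Vout = 2.2 * 9.3 * (1093.6 / 5000)
Vout = 2.2 * 9.3 * 0.21872
Vout = 4.475 mV

4.475 mV


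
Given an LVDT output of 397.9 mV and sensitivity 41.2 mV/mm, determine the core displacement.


Displacement = Vout / sensitivity.
d = 397.9 / 41.2
d = 9.658 mm

9.658 mm


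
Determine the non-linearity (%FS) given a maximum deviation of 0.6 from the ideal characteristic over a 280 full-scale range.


Linearity error = (max deviation / full scale) * 100%.
Linearity = (0.6 / 280) * 100
Linearity = 0.214 %FS

0.214 %FS


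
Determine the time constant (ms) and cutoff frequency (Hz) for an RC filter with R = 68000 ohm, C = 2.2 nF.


Time constant: tau = R * C.
tau = 68000 * 2.20e-09 = 0.0001496 s
tau = 0.1496 ms
Cutoff frequency: fc = 1 / (2*pi*R*C).
fc = 1 / (2*pi*0.0001496) = 1063.87 Hz

tau = 0.1496 ms, fc = 1063.87 Hz


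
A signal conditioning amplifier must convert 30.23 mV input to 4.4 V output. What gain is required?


Gain = Vout / Vin (converting to same units).
G = 4.4 V / 30.23 mV
G = 4400.0 mV / 30.23 mV
G = 145.55

145.55


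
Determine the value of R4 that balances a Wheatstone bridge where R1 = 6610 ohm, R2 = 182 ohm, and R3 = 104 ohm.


At balance: R1*R4 = R2*R3, so R4 = R2*R3/R1.
R4 = 182 * 104 / 6610
R4 = 18928 / 6610
R4 = 2.86 ohm

2.86 ohm


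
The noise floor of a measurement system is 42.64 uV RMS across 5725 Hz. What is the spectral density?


Noise spectral density = Vrms / sqrt(BW).
NSD = 42.64 / sqrt(5725)
NSD = 42.64 / 75.6637
NSD = 0.5635 uV/sqrt(Hz)

0.5635 uV/sqrt(Hz)


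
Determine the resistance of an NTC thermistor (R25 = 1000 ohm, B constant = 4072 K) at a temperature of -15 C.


NTC thermistor equation: Rt = R25 * exp(B * (1/T - 1/T25)).
T in Kelvin: 258.15 K, T25 = 298.15 K
1/T - 1/T25 = 1/258.15 - 1/298.15 = 0.0005197
B * (1/T - 1/T25) = 4072 * 0.0005197 = 2.1162
Rt = 1000 * exp(2.1162) = 8299.7 ohm

8299.7 ohm


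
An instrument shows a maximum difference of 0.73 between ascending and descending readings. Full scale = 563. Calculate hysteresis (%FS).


Hysteresis = (max difference / full scale) * 100%.
H = (0.73 / 563) * 100
H = 0.13 %FS

0.13 %FS


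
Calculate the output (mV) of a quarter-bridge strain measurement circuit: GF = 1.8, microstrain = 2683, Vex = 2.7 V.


Quarter bridge output: Vout = (GF * epsilon * Vex) / 4.
Vout = (1.8 * 2683e-6 * 2.7) / 4
Vout = 0.01303938 / 4 V
Vout = 0.00325985 V = 3.2598 mV

3.2598 mV


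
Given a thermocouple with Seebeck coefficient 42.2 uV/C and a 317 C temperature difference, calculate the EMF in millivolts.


The thermocouple output V = sensitivity * dT.
V = 42.2 uV/C * 317 C
V = 13377.4 uV
V = 13.377 mV

13.377 mV


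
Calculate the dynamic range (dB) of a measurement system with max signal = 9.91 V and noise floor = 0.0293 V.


Dynamic range = 20 * log10(Vmax / Vnoise).
DR = 20 * log10(9.91 / 0.0293)
DR = 20 * log10(338.23)
DR = 50.58 dB

50.58 dB


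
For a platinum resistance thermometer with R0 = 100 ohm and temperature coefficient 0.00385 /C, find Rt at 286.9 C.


The RTD equation: Rt = R0 * (1 + alpha * T).
Rt = 100 * (1 + 0.00385 * 286.9)
Rt = 100 * (1 + 1.104565)
Rt = 100 * 2.104565
Rt = 210.457 ohm

210.457 ohm


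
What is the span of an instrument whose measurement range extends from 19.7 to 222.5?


Span = upper range - lower range.
Span = 222.5 - (19.7)
Span = 202.8

202.8


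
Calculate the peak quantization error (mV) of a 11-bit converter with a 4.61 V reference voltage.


The maximum quantization error is +/- LSB/2.
LSB = Vref / 2^n = 4.61 / 2048 = 0.00225098 V
Max error = LSB / 2 = 0.00225098 / 2 = 0.00112549 V
Max error = 1.1255 mV

1.1255 mV


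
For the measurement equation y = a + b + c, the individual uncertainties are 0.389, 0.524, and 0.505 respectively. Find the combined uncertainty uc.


For a sum of independent quantities, uc = sqrt(u1^2 + u2^2 + u3^2).
uc = sqrt(0.389^2 + 0.524^2 + 0.505^2)
uc = sqrt(0.151321 + 0.274576 + 0.255025)
uc = 0.8252

0.8252


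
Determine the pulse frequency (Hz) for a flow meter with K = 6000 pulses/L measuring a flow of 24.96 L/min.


Frequency = K * Q / 60 (converting L/min to L/s).
f = 6000 * 24.96 / 60
f = 149760.0 / 60
f = 2496.0 Hz

2496.0 Hz


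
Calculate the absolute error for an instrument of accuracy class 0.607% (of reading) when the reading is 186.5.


Absolute error = (accuracy% / 100) * reading.
Error = (0.607 / 100) * 186.5
Error = 0.00607 * 186.5
Error = 1.1321

1.1321


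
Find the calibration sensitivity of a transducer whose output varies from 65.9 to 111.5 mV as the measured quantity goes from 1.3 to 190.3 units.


Sensitivity = (y2 - y1) / (x2 - x1).
S = (111.5 - 65.9) / (190.3 - 1.3)
S = 45.6 / 189.0
S = 0.2413 mV/unit

0.2413 mV/unit


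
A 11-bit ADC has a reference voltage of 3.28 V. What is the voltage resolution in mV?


The resolution (LSB) of an ADC is Vref / 2^n.
LSB = 3.28 / 2^11
LSB = 3.28 / 2048
LSB = 0.00160156 V = 1.6015625 mV

1.6015625 mV


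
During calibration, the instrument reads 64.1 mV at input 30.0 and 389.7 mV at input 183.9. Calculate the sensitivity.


Sensitivity = (y2 - y1) / (x2 - x1).
S = (389.7 - 64.1) / (183.9 - 30.0)
S = 325.6 / 153.9
S = 2.1157 mV/unit

2.1157 mV/unit


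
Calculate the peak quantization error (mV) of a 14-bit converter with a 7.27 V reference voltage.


The maximum quantization error is +/- LSB/2.
LSB = Vref / 2^n = 7.27 / 16384 = 0.00044373 V
Max error = LSB / 2 = 0.00044373 / 2 = 0.00022186 V
Max error = 0.2219 mV

0.2219 mV


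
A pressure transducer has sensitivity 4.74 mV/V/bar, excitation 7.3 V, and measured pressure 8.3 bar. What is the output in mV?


Output = sensitivity * Vex * P.
Vout = 4.74 * 7.3 * 8.3
Vout = 34.602 * 8.3
Vout = 287.2 mV

287.2 mV


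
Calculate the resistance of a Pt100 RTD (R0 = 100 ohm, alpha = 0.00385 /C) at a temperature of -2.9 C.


The RTD equation: Rt = R0 * (1 + alpha * T).
Rt = 100 * (1 + 0.00385 * -2.9)
Rt = 100 * (1 + -0.011165)
Rt = 100 * 0.988835
Rt = 98.883 ohm

98.883 ohm


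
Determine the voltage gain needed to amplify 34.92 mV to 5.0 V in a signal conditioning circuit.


Gain = Vout / Vin (converting to same units).
G = 5.0 V / 34.92 mV
G = 5000.0 mV / 34.92 mV
G = 143.18

143.18


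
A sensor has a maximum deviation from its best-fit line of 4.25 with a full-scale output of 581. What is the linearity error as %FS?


Linearity error = (max deviation / full scale) * 100%.
Linearity = (4.25 / 581) * 100
Linearity = 0.731 %FS

0.731 %FS


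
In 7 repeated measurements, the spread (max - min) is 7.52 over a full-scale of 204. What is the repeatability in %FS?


Repeatability = (spread / full scale) * 100%.
R = (7.52 / 204) * 100
R = 3.686 %FS

3.686 %FS


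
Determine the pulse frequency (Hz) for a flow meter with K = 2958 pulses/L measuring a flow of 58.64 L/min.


Frequency = K * Q / 60 (converting L/min to L/s).
f = 2958 * 58.64 / 60
f = 173457.12 / 60
f = 2890.95 Hz

2890.95 Hz


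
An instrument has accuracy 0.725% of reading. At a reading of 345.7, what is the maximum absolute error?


Absolute error = (accuracy% / 100) * reading.
Error = (0.725 / 100) * 345.7
Error = 0.00725 * 345.7
Error = 2.5063

2.5063


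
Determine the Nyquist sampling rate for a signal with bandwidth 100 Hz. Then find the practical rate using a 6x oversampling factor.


By Nyquist theorem, fs_min = 2 * fmax.
fs_min = 2 * 100 = 200 Hz
Practical rate = 6 * fs_min = 6 * 200 = 1200 Hz

fs_min = 200 Hz, fs_practical = 1200 Hz


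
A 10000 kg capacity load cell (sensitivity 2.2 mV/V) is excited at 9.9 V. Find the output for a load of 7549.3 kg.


Vout = rated_output * Vex * (load / capacity).
Vout = 2.2 * 9.9 * (7549.3 / 10000)
Vout = 2.2 * 9.9 * 0.75493
Vout = 16.442 mV

16.442 mV


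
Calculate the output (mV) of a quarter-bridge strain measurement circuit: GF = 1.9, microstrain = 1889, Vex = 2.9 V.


Quarter bridge output: Vout = (GF * epsilon * Vex) / 4.
Vout = (1.9 * 1889e-6 * 2.9) / 4
Vout = 0.01040839 / 4 V
Vout = 0.0026021 V = 2.6021 mV

2.6021 mV


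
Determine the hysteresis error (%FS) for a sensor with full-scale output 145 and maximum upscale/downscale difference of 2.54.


Hysteresis = (max difference / full scale) * 100%.
H = (2.54 / 145) * 100
H = 1.752 %FS

1.752 %FS


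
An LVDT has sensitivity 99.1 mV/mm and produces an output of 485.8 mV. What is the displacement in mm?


Displacement = Vout / sensitivity.
d = 485.8 / 99.1
d = 4.902 mm

4.902 mm


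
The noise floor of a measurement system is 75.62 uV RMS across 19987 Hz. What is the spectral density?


Noise spectral density = Vrms / sqrt(BW).
NSD = 75.62 / sqrt(19987)
NSD = 75.62 / 141.3754
NSD = 0.5349 uV/sqrt(Hz)

0.5349 uV/sqrt(Hz)


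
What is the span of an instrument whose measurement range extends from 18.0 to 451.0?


Span = upper range - lower range.
Span = 451.0 - (18.0)
Span = 433.0

433.0


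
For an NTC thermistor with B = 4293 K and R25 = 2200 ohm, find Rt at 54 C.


NTC thermistor equation: Rt = R25 * exp(B * (1/T - 1/T25)).
T in Kelvin: 327.15 K, T25 = 298.15 K
1/T - 1/T25 = 1/327.15 - 1/298.15 = -0.00029731
B * (1/T - 1/T25) = 4293 * -0.00029731 = -1.2764
Rt = 2200 * exp(-1.2764) = 613.9 ohm

613.9 ohm


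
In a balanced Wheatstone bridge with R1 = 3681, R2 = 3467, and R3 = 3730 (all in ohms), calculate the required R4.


At balance: R1*R4 = R2*R3, so R4 = R2*R3/R1.
R4 = 3467 * 3730 / 3681
R4 = 12931910 / 3681
R4 = 3513.15 ohm

3513.15 ohm


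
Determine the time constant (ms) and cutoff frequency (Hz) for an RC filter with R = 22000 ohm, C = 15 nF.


Time constant: tau = R * C.
tau = 22000 * 1.50e-08 = 0.00033 s
tau = 0.33 ms
Cutoff frequency: fc = 1 / (2*pi*R*C).
fc = 1 / (2*pi*0.00033) = 482.29 Hz

tau = 0.33 ms, fc = 482.29 Hz


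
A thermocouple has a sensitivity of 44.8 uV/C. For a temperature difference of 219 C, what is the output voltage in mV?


The thermocouple output V = sensitivity * dT.
V = 44.8 uV/C * 219 C
V = 9811.2 uV
V = 9.811 mV

9.811 mV


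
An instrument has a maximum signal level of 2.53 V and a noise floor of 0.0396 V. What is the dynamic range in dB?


Dynamic range = 20 * log10(Vmax / Vnoise).
DR = 20 * log10(2.53 / 0.0396)
DR = 20 * log10(63.89)
DR = 36.11 dB

36.11 dB


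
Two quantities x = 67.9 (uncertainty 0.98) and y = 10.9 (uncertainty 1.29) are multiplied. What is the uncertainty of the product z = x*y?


For a product z = x*y, the relative uncertainty is:
uz/z = sqrt((ux/x)^2 + (uy/y)^2)
Relative uncertainties: ux/x = 0.98/67.9 = 0.014433
uy/y = 1.29/10.9 = 0.118349
z = 67.9 * 10.9 = 740.1
uz = 740.1 * sqrt(0.014433^2 + 0.118349^2) = 88.24

88.24


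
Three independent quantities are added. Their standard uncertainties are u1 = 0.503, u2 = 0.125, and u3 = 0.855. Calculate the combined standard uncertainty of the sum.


For a sum of independent quantities, uc = sqrt(u1^2 + u2^2 + u3^2).
uc = sqrt(0.503^2 + 0.125^2 + 0.855^2)
uc = sqrt(0.253009 + 0.015625 + 0.731025)
uc = 0.9998

0.9998


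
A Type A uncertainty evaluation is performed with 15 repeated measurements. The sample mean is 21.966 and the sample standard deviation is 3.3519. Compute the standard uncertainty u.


The standard uncertainty for Type A evaluation is u = s / sqrt(n).
u = 3.3519 / sqrt(15)
u = 3.3519 / 3.873
u = 0.8655

0.8655


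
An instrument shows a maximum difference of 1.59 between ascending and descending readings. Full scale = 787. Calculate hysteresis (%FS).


Hysteresis = (max difference / full scale) * 100%.
H = (1.59 / 787) * 100
H = 0.202 %FS

0.202 %FS


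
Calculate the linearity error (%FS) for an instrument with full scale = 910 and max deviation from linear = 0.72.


Linearity error = (max deviation / full scale) * 100%.
Linearity = (0.72 / 910) * 100
Linearity = 0.079 %FS

0.079 %FS


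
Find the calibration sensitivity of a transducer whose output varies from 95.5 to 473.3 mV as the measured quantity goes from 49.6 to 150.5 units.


Sensitivity = (y2 - y1) / (x2 - x1).
S = (473.3 - 95.5) / (150.5 - 49.6)
S = 377.8 / 100.9
S = 3.7443 mV/unit

3.7443 mV/unit


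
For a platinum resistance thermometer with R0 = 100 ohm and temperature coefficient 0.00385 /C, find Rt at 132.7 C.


The RTD equation: Rt = R0 * (1 + alpha * T).
Rt = 100 * (1 + 0.00385 * 132.7)
Rt = 100 * (1 + 0.510895)
Rt = 100 * 1.510895
Rt = 151.09 ohm

151.09 ohm


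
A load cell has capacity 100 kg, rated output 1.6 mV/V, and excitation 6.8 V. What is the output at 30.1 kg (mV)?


Vout = rated_output * Vex * (load / capacity).
Vout = 1.6 * 6.8 * (30.1 / 100)
Vout = 1.6 * 6.8 * 0.301
Vout = 3.275 mV

3.275 mV


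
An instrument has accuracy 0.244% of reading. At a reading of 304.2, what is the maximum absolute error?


Absolute error = (accuracy% / 100) * reading.
Error = (0.244 / 100) * 304.2
Error = 0.00244 * 304.2
Error = 0.7422

0.7422


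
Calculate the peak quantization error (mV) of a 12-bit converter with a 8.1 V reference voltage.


The maximum quantization error is +/- LSB/2.
LSB = Vref / 2^n = 8.1 / 4096 = 0.00197754 V
Max error = LSB / 2 = 0.00197754 / 2 = 0.00098877 V
Max error = 0.9888 mV

0.9888 mV


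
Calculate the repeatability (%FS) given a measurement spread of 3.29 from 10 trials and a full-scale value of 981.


Repeatability = (spread / full scale) * 100%.
R = (3.29 / 981) * 100
R = 0.335 %FS

0.335 %FS


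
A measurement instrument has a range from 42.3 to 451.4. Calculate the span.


Span = upper range - lower range.
Span = 451.4 - (42.3)
Span = 409.1

409.1


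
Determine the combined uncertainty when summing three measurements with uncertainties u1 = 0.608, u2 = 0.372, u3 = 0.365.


For a sum of independent quantities, uc = sqrt(u1^2 + u2^2 + u3^2).
uc = sqrt(0.608^2 + 0.372^2 + 0.365^2)
uc = sqrt(0.369664 + 0.138384 + 0.133225)
uc = 0.8008

0.8008


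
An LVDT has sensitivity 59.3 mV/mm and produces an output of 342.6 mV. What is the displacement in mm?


Displacement = Vout / sensitivity.
d = 342.6 / 59.3
d = 5.777 mm

5.777 mm


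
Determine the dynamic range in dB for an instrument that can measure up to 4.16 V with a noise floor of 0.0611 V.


Dynamic range = 20 * log10(Vmax / Vnoise).
DR = 20 * log10(4.16 / 0.0611)
DR = 20 * log10(68.09)
DR = 36.66 dB

36.66 dB


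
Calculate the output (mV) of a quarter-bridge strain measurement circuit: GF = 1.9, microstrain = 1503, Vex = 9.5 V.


Quarter bridge output: Vout = (GF * epsilon * Vex) / 4.
Vout = (1.9 * 1503e-6 * 9.5) / 4
Vout = 0.02712915 / 4 V
Vout = 0.00678229 V = 6.7823 mV

6.7823 mV


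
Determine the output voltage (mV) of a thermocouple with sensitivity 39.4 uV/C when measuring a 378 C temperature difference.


The thermocouple output V = sensitivity * dT.
V = 39.4 uV/C * 378 C
V = 14893.2 uV
V = 14.893 mV

14.893 mV


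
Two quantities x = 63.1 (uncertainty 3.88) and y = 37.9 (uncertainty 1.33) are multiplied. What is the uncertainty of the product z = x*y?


For a product z = x*y, the relative uncertainty is:
uz/z = sqrt((ux/x)^2 + (uy/y)^2)
Relative uncertainties: ux/x = 3.88/63.1 = 0.06149
uy/y = 1.33/37.9 = 0.035092
z = 63.1 * 37.9 = 2391.5
uz = 2391.5 * sqrt(0.06149^2 + 0.035092^2) = 169.314

169.314


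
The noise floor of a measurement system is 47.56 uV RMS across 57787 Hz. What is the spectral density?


Noise spectral density = Vrms / sqrt(BW).
NSD = 47.56 / sqrt(57787)
NSD = 47.56 / 240.3893
NSD = 0.1978 uV/sqrt(Hz)

0.1978 uV/sqrt(Hz)


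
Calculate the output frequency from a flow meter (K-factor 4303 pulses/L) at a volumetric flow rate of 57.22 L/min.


Frequency = K * Q / 60 (converting L/min to L/s).
f = 4303 * 57.22 / 60
f = 246217.66 / 60
f = 4103.63 Hz

4103.63 Hz


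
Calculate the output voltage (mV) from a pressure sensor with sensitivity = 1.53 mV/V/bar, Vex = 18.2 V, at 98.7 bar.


Output = sensitivity * Vex * P.
Vout = 1.53 * 18.2 * 98.7
Vout = 27.846 * 98.7
Vout = 2748.4 mV

2748.4 mV


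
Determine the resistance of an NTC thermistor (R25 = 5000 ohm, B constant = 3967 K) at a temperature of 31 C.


NTC thermistor equation: Rt = R25 * exp(B * (1/T - 1/T25)).
T in Kelvin: 304.15 K, T25 = 298.15 K
1/T - 1/T25 = 1/304.15 - 1/298.15 = -6.617e-05
B * (1/T - 1/T25) = 3967 * -6.617e-05 = -0.2625
Rt = 5000 * exp(-0.2625) = 3845.7 ohm

3845.7 ohm


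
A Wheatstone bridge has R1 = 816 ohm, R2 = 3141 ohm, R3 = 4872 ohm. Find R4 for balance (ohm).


At balance: R1*R4 = R2*R3, so R4 = R2*R3/R1.
R4 = 3141 * 4872 / 816
R4 = 15302952 / 816
R4 = 18753.62 ohm

18753.62 ohm


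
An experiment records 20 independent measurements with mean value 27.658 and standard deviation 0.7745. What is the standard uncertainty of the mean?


The standard uncertainty for Type A evaluation is u = s / sqrt(n).
u = 0.7745 / sqrt(20)
u = 0.7745 / 4.4721
u = 0.1732

0.1732


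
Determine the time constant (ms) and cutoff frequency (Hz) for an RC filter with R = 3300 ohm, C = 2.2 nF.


Time constant: tau = R * C.
tau = 3300 * 2.20e-09 = 7.26e-06 s
tau = 0.0073 ms
Cutoff frequency: fc = 1 / (2*pi*R*C).
fc = 1 / (2*pi*7.26e-06) = 21922.17 Hz

tau = 0.0073 ms, fc = 21922.17 Hz


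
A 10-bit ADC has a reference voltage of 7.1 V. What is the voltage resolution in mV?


The resolution (LSB) of an ADC is Vref / 2^n.
LSB = 7.1 / 2^10
LSB = 7.1 / 1024
LSB = 0.00693359 V = 6.93359375 mV

6.93359375 mV


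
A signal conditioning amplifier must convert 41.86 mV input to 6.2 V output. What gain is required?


Gain = Vout / Vin (converting to same units).
G = 6.2 V / 41.86 mV
G = 6200.0 mV / 41.86 mV
G = 148.11

148.11


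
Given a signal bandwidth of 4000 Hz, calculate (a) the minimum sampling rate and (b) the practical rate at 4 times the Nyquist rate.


By Nyquist theorem, fs_min = 2 * fmax.
fs_min = 2 * 4000 = 8000 Hz
Practical rate = 4 * fs_min = 4 * 8000 = 32000 Hz

fs_min = 8000 Hz, fs_practical = 32000 Hz


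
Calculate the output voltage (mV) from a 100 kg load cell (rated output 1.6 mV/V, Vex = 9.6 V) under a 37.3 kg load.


Vout = rated_output * Vex * (load / capacity).
Vout = 1.6 * 9.6 * (37.3 / 100)
Vout = 1.6 * 9.6 * 0.373
Vout = 5.729 mV

5.729 mV


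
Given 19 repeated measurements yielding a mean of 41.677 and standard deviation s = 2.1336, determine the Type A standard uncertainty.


The standard uncertainty for Type A evaluation is u = s / sqrt(n).
u = 2.1336 / sqrt(19)
u = 2.1336 / 4.3589
u = 0.4895

0.4895


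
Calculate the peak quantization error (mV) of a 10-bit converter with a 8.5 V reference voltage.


The maximum quantization error is +/- LSB/2.
LSB = Vref / 2^n = 8.5 / 1024 = 0.00830078 V
Max error = LSB / 2 = 0.00830078 / 2 = 0.00415039 V
Max error = 4.1504 mV

4.1504 mV


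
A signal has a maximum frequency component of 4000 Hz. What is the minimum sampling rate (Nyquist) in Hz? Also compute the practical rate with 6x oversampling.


By Nyquist theorem, fs_min = 2 * fmax.
fs_min = 2 * 4000 = 8000 Hz
Practical rate = 6 * fs_min = 6 * 8000 = 48000 Hz

fs_min = 8000 Hz, fs_practical = 48000 Hz


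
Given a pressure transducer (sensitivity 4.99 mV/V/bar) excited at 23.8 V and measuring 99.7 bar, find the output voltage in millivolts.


Output = sensitivity * Vex * P.
Vout = 4.99 * 23.8 * 99.7
Vout = 118.762 * 99.7
Vout = 11840.57 mV

11840.57 mV


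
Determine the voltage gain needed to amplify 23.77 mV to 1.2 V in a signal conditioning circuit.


Gain = Vout / Vin (converting to same units).
G = 1.2 V / 23.77 mV
G = 1200.0 mV / 23.77 mV
G = 50.48

50.48


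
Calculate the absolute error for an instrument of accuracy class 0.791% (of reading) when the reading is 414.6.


Absolute error = (accuracy% / 100) * reading.
Error = (0.791 / 100) * 414.6
Error = 0.00791 * 414.6
Error = 3.2795

3.2795


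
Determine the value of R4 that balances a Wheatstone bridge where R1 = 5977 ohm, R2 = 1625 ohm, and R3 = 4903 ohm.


At balance: R1*R4 = R2*R3, so R4 = R2*R3/R1.
R4 = 1625 * 4903 / 5977
R4 = 7967375 / 5977
R4 = 1333.01 ohm

1333.01 ohm


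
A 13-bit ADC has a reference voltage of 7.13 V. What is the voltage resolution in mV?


The resolution (LSB) of an ADC is Vref / 2^n.
LSB = 7.13 / 2^13
LSB = 7.13 / 8192
LSB = 0.00087036 V = 0.87036133 mV

0.87036133 mV


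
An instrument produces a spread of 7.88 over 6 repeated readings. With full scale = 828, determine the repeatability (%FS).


Repeatability = (spread / full scale) * 100%.
R = (7.88 / 828) * 100
R = 0.952 %FS

0.952 %FS


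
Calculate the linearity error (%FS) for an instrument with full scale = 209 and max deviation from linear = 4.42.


Linearity error = (max deviation / full scale) * 100%.
Linearity = (4.42 / 209) * 100
Linearity = 2.115 %FS

2.115 %FS


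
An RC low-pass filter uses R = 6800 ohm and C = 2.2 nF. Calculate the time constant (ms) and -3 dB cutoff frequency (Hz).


Time constant: tau = R * C.
tau = 6800 * 2.20e-09 = 1.496e-05 s
tau = 0.015 ms
Cutoff frequency: fc = 1 / (2*pi*R*C).
fc = 1 / (2*pi*1.496e-05) = 10638.7 Hz

tau = 0.015 ms, fc = 10638.7 Hz


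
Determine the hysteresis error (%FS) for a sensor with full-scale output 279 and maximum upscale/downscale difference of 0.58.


Hysteresis = (max difference / full scale) * 100%.
H = (0.58 / 279) * 100
H = 0.208 %FS

0.208 %FS


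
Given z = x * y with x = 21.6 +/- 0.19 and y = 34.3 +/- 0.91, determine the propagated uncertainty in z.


For a product z = x*y, the relative uncertainty is:
uz/z = sqrt((ux/x)^2 + (uy/y)^2)
Relative uncertainties: ux/x = 0.19/21.6 = 0.008796
uy/y = 0.91/34.3 = 0.026531
z = 21.6 * 34.3 = 740.9
uz = 740.9 * sqrt(0.008796^2 + 0.026531^2) = 20.708

20.708


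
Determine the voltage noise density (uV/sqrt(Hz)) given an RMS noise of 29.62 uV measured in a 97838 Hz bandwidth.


Noise spectral density = Vrms / sqrt(BW).
NSD = 29.62 / sqrt(97838)
NSD = 29.62 / 312.7907
NSD = 0.0947 uV/sqrt(Hz)

0.0947 uV/sqrt(Hz)


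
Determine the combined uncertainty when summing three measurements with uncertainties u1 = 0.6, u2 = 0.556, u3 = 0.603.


For a sum of independent quantities, uc = sqrt(u1^2 + u2^2 + u3^2).
uc = sqrt(0.6^2 + 0.556^2 + 0.603^2)
uc = sqrt(0.36 + 0.309136 + 0.363609)
uc = 1.0162

1.0162


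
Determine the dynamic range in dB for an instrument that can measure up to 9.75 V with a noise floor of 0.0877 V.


Dynamic range = 20 * log10(Vmax / Vnoise).
DR = 20 * log10(9.75 / 0.0877)
DR = 20 * log10(111.17)
DR = 40.92 dB

40.92 dB


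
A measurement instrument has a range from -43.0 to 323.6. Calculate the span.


Span = upper range - lower range.
Span = 323.6 - (-43.0)
Span = 366.6

366.6


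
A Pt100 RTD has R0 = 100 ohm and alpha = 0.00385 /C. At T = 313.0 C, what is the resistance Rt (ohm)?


The RTD equation: Rt = R0 * (1 + alpha * T).
Rt = 100 * (1 + 0.00385 * 313.0)
Rt = 100 * (1 + 1.20505)
Rt = 100 * 2.20505
Rt = 220.505 ohm

220.505 ohm


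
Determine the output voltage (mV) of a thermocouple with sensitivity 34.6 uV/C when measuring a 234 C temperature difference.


The thermocouple output V = sensitivity * dT.
V = 34.6 uV/C * 234 C
V = 8096.4 uV
V = 8.096 mV

8.096 mV


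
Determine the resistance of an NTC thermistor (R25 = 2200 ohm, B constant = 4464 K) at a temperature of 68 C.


NTC thermistor equation: Rt = R25 * exp(B * (1/T - 1/T25)).
T in Kelvin: 341.15 K, T25 = 298.15 K
1/T - 1/T25 = 1/341.15 - 1/298.15 = -0.00042275
B * (1/T - 1/T25) = 4464 * -0.00042275 = -1.8872
Rt = 2200 * exp(-1.8872) = 333.3 ohm

333.3 ohm


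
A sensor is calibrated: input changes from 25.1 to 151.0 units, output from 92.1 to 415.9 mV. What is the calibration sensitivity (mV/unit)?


Sensitivity = (y2 - y1) / (x2 - x1).
S = (415.9 - 92.1) / (151.0 - 25.1)
S = 323.8 / 125.9
S = 2.5719 mV/unit

2.5719 mV/unit


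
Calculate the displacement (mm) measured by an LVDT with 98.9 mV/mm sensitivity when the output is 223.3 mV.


Displacement = Vout / sensitivity.
d = 223.3 / 98.9
d = 2.258 mm

2.258 mm


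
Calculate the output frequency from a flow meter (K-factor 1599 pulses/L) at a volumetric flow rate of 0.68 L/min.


Frequency = K * Q / 60 (converting L/min to L/s).
f = 1599 * 0.68 / 60
f = 1087.32 / 60
f = 18.12 Hz

18.12 Hz


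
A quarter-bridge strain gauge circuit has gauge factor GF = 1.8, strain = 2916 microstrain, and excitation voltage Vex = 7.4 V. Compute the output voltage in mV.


Quarter bridge output: Vout = (GF * epsilon * Vex) / 4.
Vout = (1.8 * 2916e-6 * 7.4) / 4
Vout = 0.03884112 / 4 V
Vout = 0.00971028 V = 9.7103 mV

9.7103 mV


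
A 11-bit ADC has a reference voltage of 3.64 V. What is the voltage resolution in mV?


The resolution (LSB) of an ADC is Vref / 2^n.
LSB = 3.64 / 2^11
LSB = 3.64 / 2048
LSB = 0.00177734 V = 1.77734375 mV

1.77734375 mV


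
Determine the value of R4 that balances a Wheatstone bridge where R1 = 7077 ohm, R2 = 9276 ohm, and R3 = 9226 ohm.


At balance: R1*R4 = R2*R3, so R4 = R2*R3/R1.
R4 = 9276 * 9226 / 7077
R4 = 85580376 / 7077
R4 = 12092.75 ohm

12092.75 ohm


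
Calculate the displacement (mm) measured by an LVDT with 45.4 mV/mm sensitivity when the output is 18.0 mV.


Displacement = Vout / sensitivity.
d = 18.0 / 45.4
d = 0.396 mm

0.396 mm


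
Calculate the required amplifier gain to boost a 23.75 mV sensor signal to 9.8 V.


Gain = Vout / Vin (converting to same units).
G = 9.8 V / 23.75 mV
G = 9800.0 mV / 23.75 mV
G = 412.63

412.63


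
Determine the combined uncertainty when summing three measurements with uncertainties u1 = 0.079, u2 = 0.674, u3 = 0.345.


For a sum of independent quantities, uc = sqrt(u1^2 + u2^2 + u3^2).
uc = sqrt(0.079^2 + 0.674^2 + 0.345^2)
uc = sqrt(0.006241 + 0.454276 + 0.119025)
uc = 0.7613

0.7613


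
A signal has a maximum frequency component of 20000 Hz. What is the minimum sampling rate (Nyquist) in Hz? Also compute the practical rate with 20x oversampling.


By Nyquist theorem, fs_min = 2 * fmax.
fs_min = 2 * 20000 = 40000 Hz
Practical rate = 20 * fs_min = 20 * 40000 = 800000 Hz

fs_min = 40000 Hz, fs_practical = 800000 Hz


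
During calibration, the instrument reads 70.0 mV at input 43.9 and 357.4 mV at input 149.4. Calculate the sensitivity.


Sensitivity = (y2 - y1) / (x2 - x1).
S = (357.4 - 70.0) / (149.4 - 43.9)
S = 287.4 / 105.5
S = 2.7242 mV/unit

2.7242 mV/unit


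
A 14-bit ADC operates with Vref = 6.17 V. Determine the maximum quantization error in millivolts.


The maximum quantization error is +/- LSB/2.
LSB = Vref / 2^n = 6.17 / 16384 = 0.00037659 V
Max error = LSB / 2 = 0.00037659 / 2 = 0.00018829 V
Max error = 0.1883 mV

0.1883 mV


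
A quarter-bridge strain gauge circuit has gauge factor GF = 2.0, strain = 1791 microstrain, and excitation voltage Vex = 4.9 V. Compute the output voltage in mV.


Quarter bridge output: Vout = (GF * epsilon * Vex) / 4.
Vout = (2.0 * 1791e-6 * 4.9) / 4
Vout = 0.0175518 / 4 V
Vout = 0.00438795 V = 4.388 mV

4.388 mV


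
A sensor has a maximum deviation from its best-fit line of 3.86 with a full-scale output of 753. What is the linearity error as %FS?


Linearity error = (max deviation / full scale) * 100%.
Linearity = (3.86 / 753) * 100
Linearity = 0.513 %FS

0.513 %FS


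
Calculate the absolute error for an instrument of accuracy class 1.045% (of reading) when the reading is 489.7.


Absolute error = (accuracy% / 100) * reading.
Error = (1.045 / 100) * 489.7
Error = 0.01045 * 489.7
Error = 5.1174

5.1174


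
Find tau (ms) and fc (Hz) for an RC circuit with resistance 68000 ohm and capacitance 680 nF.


Time constant: tau = R * C.
tau = 68000 * 6.80e-07 = 0.04624 s
tau = 46.24 ms
Cutoff frequency: fc = 1 / (2*pi*R*C).
fc = 1 / (2*pi*0.04624) = 3.44 Hz

tau = 46.24 ms, fc = 3.44 Hz


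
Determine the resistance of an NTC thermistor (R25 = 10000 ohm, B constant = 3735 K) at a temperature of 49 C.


NTC thermistor equation: Rt = R25 * exp(B * (1/T - 1/T25)).
T in Kelvin: 322.15 K, T25 = 298.15 K
1/T - 1/T25 = 1/322.15 - 1/298.15 = -0.00024987
B * (1/T - 1/T25) = 3735 * -0.00024987 = -0.9333
Rt = 10000 * exp(-0.9333) = 3932.6 ohm

3932.6 ohm


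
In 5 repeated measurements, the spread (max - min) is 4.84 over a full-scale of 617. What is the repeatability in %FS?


Repeatability = (spread / full scale) * 100%.
R = (4.84 / 617) * 100
R = 0.784 %FS

0.784 %FS


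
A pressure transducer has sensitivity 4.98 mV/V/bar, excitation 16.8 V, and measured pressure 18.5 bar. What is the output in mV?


Output = sensitivity * Vex * P.
Vout = 4.98 * 16.8 * 18.5
Vout = 83.664 * 18.5
Vout = 1547.78 mV

1547.78 mV


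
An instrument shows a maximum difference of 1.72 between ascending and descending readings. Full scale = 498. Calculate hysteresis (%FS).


Hysteresis = (max difference / full scale) * 100%.
H = (1.72 / 498) * 100
H = 0.345 %FS

0.345 %FS


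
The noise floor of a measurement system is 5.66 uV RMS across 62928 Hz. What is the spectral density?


Noise spectral density = Vrms / sqrt(BW).
NSD = 5.66 / sqrt(62928)
NSD = 5.66 / 250.8545
NSD = 0.0226 uV/sqrt(Hz)

0.0226 uV/sqrt(Hz)


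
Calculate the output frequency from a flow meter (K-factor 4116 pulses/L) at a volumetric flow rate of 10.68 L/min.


Frequency = K * Q / 60 (converting L/min to L/s).
f = 4116 * 10.68 / 60
f = 43958.88 / 60
f = 732.65 Hz

732.65 Hz


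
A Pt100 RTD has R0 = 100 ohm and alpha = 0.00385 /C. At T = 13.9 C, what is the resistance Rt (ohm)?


The RTD equation: Rt = R0 * (1 + alpha * T).
Rt = 100 * (1 + 0.00385 * 13.9)
Rt = 100 * (1 + 0.053515)
Rt = 100 * 1.053515
Rt = 105.352 ohm

105.352 ohm


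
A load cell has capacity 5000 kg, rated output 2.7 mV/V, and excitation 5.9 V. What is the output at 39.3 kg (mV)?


Vout = rated_output * Vex * (load / capacity).
Vout = 2.7 * 5.9 * (39.3 / 5000)
Vout = 2.7 * 5.9 * 0.00786
Vout = 0.125 mV

0.125 mV


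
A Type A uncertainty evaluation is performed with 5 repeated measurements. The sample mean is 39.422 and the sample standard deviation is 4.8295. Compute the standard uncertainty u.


The standard uncertainty for Type A evaluation is u = s / sqrt(n).
u = 4.8295 / sqrt(5)
u = 4.8295 / 2.2361
u = 2.1598

2.1598


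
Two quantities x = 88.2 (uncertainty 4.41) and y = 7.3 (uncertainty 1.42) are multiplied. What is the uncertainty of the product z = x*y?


For a product z = x*y, the relative uncertainty is:
uz/z = sqrt((ux/x)^2 + (uy/y)^2)
Relative uncertainties: ux/x = 4.41/88.2 = 0.05
uy/y = 1.42/7.3 = 0.194521
z = 88.2 * 7.3 = 643.9
uz = 643.9 * sqrt(0.05^2 + 0.194521^2) = 129.315

129.315


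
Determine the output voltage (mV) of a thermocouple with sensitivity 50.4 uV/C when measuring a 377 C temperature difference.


The thermocouple output V = sensitivity * dT.
V = 50.4 uV/C * 377 C
V = 19000.8 uV
V = 19.001 mV

19.001 mV


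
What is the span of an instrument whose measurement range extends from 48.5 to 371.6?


Span = upper range - lower range.
Span = 371.6 - (48.5)
Span = 323.1

323.1


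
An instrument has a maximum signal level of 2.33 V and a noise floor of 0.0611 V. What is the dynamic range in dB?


Dynamic range = 20 * log10(Vmax / Vnoise).
DR = 20 * log10(2.33 / 0.0611)
DR = 20 * log10(38.13)
DR = 31.63 dB

31.63 dB


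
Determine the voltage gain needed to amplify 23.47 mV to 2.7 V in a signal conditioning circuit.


Gain = Vout / Vin (converting to same units).
G = 2.7 V / 23.47 mV
G = 2700.0 mV / 23.47 mV
G = 115.04

115.04


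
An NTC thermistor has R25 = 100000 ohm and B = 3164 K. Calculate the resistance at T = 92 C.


NTC thermistor equation: Rt = R25 * exp(B * (1/T - 1/T25)).
T in Kelvin: 365.15 K, T25 = 298.15 K
1/T - 1/T25 = 1/365.15 - 1/298.15 = -0.00061542
B * (1/T - 1/T25) = 3164 * -0.00061542 = -1.9472
Rt = 100000 * exp(-1.9472) = 14267.6 ohm

14267.6 ohm


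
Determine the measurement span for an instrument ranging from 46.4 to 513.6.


Span = upper range - lower range.
Span = 513.6 - (46.4)
Span = 467.2

467.2


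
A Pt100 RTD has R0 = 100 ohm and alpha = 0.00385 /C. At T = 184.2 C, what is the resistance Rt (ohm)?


The RTD equation: Rt = R0 * (1 + alpha * T).
Rt = 100 * (1 + 0.00385 * 184.2)
Rt = 100 * (1 + 0.70917)
Rt = 100 * 1.70917
Rt = 170.917 ohm

170.917 ohm


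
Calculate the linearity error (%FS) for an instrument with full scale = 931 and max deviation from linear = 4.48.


Linearity error = (max deviation / full scale) * 100%.
Linearity = (4.48 / 931) * 100
Linearity = 0.481 %FS

0.481 %FS
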